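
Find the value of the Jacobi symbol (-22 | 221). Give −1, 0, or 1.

First reduce: -22 ≡ 199 (mod 221).
Reciprocity: 199 ≡ 3 and 221 ≡ 1 (mod 4), so (199/221) = +(221/199).
Reduce top mod 199: now compute (22/199).
Pull out 2: since 199 ≡ 7 (mod 8), (2/199) = +1.
Reciprocity: 11 ≡ 3 and 199 ≡ 3 (mod 4), so (11/199) = −(199/11).
Reduce top mod 11: now compute (1/11).
Reached (1/11) = 1. Collecting the sign flips along the way, the symbol is -1.

-1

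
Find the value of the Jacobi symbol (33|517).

Reciprocity: 33 ≡ 1 and 517 ≡ 1 (mod 4), so (33/517) = +(517/33).
Reduce top mod 33: now compute (22/33).
Pull out 2: since 33 ≡ 1 (mod 8), (2/33) = +1.
Reciprocity: 11 ≡ 3 and 33 ≡ 1 (mod 4), so (11/33) = +(33/11).
Reduce top mod 11: now compute (0/11).
Top reduces to 0: gcd > 1, so the symbol is 0.

0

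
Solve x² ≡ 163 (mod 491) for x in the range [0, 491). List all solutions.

60, 431

Since 491 ≡ 3 (mod 4), a square root of 163 is 163^((491+1)/4) = 163^123 mod 491.
Repeated squaring: 163^2≡55, 163^4≡79, 163^8≡349, 163^16≡33, 163^32≡107, 163^64≡156 (mod 491).
163^123 = 163^(64+32+16+8+2+1) ≡ 60 (mod 491).
Check: 60² = 3600 ≡ 163 (mod 491). The two roots are 60 and 431.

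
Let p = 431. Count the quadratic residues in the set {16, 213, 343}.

(16/431) = +1 → QR.
(213/431) = -1 → non-residue.
(343/431) = -1 → non-residue.
Total quadratic residues among the 3: 1.

1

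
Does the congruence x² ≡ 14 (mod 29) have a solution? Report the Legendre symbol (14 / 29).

Pull out 2: since 29 ≡ 5 (mod 8), (2/29) = -1.
Reciprocity: 7 ≡ 3 and 29 ≡ 1 (mod 4), so (7/29) = +(29/7).
Reduce top mod 7: now compute (1/7).
Reached (1/7) = 1. Collecting the sign flips along the way, the symbol is -1.

-1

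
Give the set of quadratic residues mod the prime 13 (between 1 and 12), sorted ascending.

1 3 4 9 10 12

Square k = 1,…,6 (k and 13−k give the same square):
1²=1, 2²=4, 3²=9, 4²≡3, 5²≡12, 6²≡10 (mod 13).
So the quadratic residues mod 13 are {1, 3, 4, 9, 10, 12}.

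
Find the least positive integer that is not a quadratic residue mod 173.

2

(2/173) = −1, so 2 is the smallest positive non-residue mod 173.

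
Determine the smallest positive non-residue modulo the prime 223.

(2/223) = +1, so 2 is a residue.
(3/223) = −1, so 3 is the smallest positive non-residue mod 223.

3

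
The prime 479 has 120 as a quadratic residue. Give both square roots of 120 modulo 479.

239, 240

Since 479 ≡ 3 (mod 4), a square root of 120 is 120^((479+1)/4) = 120^120 mod 479.
Repeated squaring: 120^2≡30, 120^4≡421, 120^8≡11, 120^16≡121, 120^32≡271, 120^64≡154 (mod 479).
120^120 = 120^(64+32+16+8) ≡ 240 (mod 479).
Check: 240² = 57600 ≡ 120 (mod 479). The two roots are 239 and 240.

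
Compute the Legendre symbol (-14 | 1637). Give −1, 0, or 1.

First reduce: -14 ≡ 1623 (mod 1637).
Reciprocity: 1623 ≡ 3 and 1637 ≡ 1 (mod 4), so (1623/1637) = +(1637/1623).
Reduce top mod 1623: now compute (14/1623).
Pull out 2: since 1623 ≡ 7 (mod 8), (2/1623) = +1.
Reciprocity: 7 ≡ 3 and 1623 ≡ 3 (mod 4), so (7/1623) = −(1623/7).
Reduce top mod 7: now compute (6/7).
Pull out 2: since 7 ≡ 7 (mod 8), (2/7) = +1.
Reciprocity: 3 ≡ 3 and 7 ≡ 3 (mod 4), so (3/7) = −(7/3).
Reduce top mod 3: now compute (1/3).
Reached (1/3) = 1. Collecting the sign flips along the way, the symbol is +1.

1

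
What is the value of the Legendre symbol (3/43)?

-1

Reciprocity: 3 ≡ 3 and 43 ≡ 3 (mod 4), so (3/43) = −(43/3).
Reduce top mod 3: now compute (1/3).
Reached (1/3) = 1. Collecting the sign flips along the way, the symbol is -1.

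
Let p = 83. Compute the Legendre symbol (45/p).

Reciprocity: 45 ≡ 1 and 83 ≡ 3 (mod 4), so (45/83) = +(83/45).
Reduce top mod 45: now compute (38/45).
Pull out 2: since 45 ≡ 5 (mod 8), (2/45) = -1.
Reciprocity: 19 ≡ 3 and 45 ≡ 1 (mod 4), so (19/45) = +(45/19).
Reduce top mod 19: now compute (7/19).
Reciprocity: 7 ≡ 3 and 19 ≡ 3 (mod 4), so (7/19) = −(19/7).
Reduce top mod 7: now compute (5/7).
Reciprocity: 5 ≡ 1 and 7 ≡ 3 (mod 4), so (5/7) = +(7/5).
Reduce top mod 5: now compute (2/5).
Pull out 2: since 5 ≡ 5 (mod 8), (2/5) = -1.
Reached (1/5) = 1. Collecting the sign flips along the way, the symbol is -1.

-1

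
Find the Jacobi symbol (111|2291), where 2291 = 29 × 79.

Reciprocity: 111 ≡ 3 and 2291 ≡ 3 (mod 4), so (111/2291) = −(2291/111).
Reduce top mod 111: now compute (71/111).
Reciprocity: 71 ≡ 3 and 111 ≡ 3 (mod 4), so (71/111) = −(111/71).
Reduce top mod 71: now compute (40/71).
Pull out 2^3: since 71 ≡ 7 (mod 8), (2/71) = +1, so (2/71)^3 = +1.
Reciprocity: 5 ≡ 1 and 71 ≡ 3 (mod 4), so (5/71) = +(71/5).
Reduce top mod 5: now compute (1/5).
Reached (1/5) = 1. Collecting the sign flips along the way, the symbol is +1.

1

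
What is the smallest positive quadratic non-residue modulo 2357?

(2/2357) = −1, so 2 is the smallest positive non-residue mod 2357.

2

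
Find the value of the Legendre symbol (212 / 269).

Euler's criterion: (212/269) ≡ 212^134 (mod 269).
212^2 ≡ 21 (mod 269)
212^4 ≡ 172 (mod 269)
212^8 ≡ 263 (mod 269)
212^16 ≡ 36 (mod 269)
212^32 ≡ 220 (mod 269)
212^64 ≡ 249 (mod 269)
212^128 ≡ 131 (mod 269)
212^134 = 212^(128+4+2) ≡ 1 (mod 269).
Result is 1, so (212/269) = 1.

1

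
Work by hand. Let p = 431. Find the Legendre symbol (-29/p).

Euler's criterion: (-29/431) ≡ 402^215 (mod 431).
402^2 ≡ 410 (mod 431)
402^4 ≡ 10 (mod 431)
402^8 ≡ 100 (mod 431)
402^16 ≡ 87 (mod 431)
402^32 ≡ 242 (mod 431)
402^64 ≡ 379 (mod 431)
402^128 ≡ 118 (mod 431)
402^215 = 402^(128+64+16+4+2+1) ≡ 430 (mod 431).
Result is 430 ≡ −1, so (-29/431) = −1.

-1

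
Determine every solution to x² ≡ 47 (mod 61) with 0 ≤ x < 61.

13, 48

61 ≡ 1 (mod 4), so we find a root by search.
Trying successive values, 13² = 169 ≡ 47 (mod 61). The other root is 61 − 13 = 48.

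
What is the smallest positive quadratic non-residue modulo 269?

(2/269) = −1, so 2 is the smallest positive non-residue mod 269.

2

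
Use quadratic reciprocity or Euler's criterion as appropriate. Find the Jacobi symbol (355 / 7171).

0

Reciprocity: 355 ≡ 3 and 7171 ≡ 3 (mod 4), so (355/7171) = −(7171/355).
Reduce top mod 355: now compute (71/355).
Reciprocity: 71 ≡ 3 and 355 ≡ 3 (mod 4), so (71/355) = −(355/71).
Reduce top mod 71: now compute (0/71).
Top reduces to 0: gcd > 1, so the symbol is 0.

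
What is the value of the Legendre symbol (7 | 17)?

-1

Reciprocity: 7 ≡ 3 and 17 ≡ 1 (mod 4), so (7/17) = +(17/7).
Reduce top mod 7: now compute (3/7).
Reciprocity: 3 ≡ 3 and 7 ≡ 3 (mod 4), so (3/7) = −(7/3).
Reduce top mod 3: now compute (1/3).
Reached (1/3) = 1. Collecting the sign flips along the way, the symbol is -1.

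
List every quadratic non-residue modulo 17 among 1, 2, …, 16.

Square k = 1,…,8 (k and 17−k give the same square):
1²=1, 2²=4, 3²=9, 4²=16, 5²≡8, 6²≡2, 7²≡15, 8²≡13 (mod 17).
The residues are {1, 2, 4, 8, 9, 13, 15, 16}; the non-residues are the remaining 8 nonzero classes.

3,5,6,7,10,11,12,14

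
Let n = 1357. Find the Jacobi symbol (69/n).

Reciprocity: 69 ≡ 1 and 1357 ≡ 1 (mod 4), so (69/1357) = +(1357/69).
Reduce top mod 69: now compute (46/69).
Pull out 2: since 69 ≡ 5 (mod 8), (2/69) = -1.
Reciprocity: 23 ≡ 3 and 69 ≡ 1 (mod 4), so (23/69) = +(69/23).
Reduce top mod 23: now compute (0/23).
Top reduces to 0: gcd > 1, so the symbol is 0.

0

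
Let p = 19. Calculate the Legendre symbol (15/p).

-1

Euler's criterion: (15/19) ≡ 15^9 (mod 19).
15^2 ≡ 16 (mod 19)
15^4 ≡ 9 (mod 19)
15^8 ≡ 5 (mod 19)
15^9 = 15^(8+1) ≡ 18 (mod 19).
Result is 18 ≡ −1, so (15/19) = −1.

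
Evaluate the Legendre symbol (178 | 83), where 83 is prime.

1

Euler's criterion: (178/83) ≡ 12^41 (mod 83).
12^2 ≡ 61 (mod 83)
12^4 ≡ 69 (mod 83)
12^8 ≡ 30 (mod 83)
12^16 ≡ 70 (mod 83)
12^32 ≡ 3 (mod 83)
12^41 = 12^(32+8+1) ≡ 1 (mod 83).
Result is 1, so (178/83) = 1.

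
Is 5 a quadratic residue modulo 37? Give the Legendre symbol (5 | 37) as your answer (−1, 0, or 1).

-1

Reciprocity: 5 ≡ 1 and 37 ≡ 1 (mod 4), so (5/37) = +(37/5).
Reduce top mod 5: now compute (2/5).
Pull out 2: since 5 ≡ 5 (mod 8), (2/5) = -1.
Reached (1/5) = 1. Collecting the sign flips along the way, the symbol is -1.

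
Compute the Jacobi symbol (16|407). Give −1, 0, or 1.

1

Pull out 2^4: since 407 ≡ 7 (mod 8), (2/407) = +1, so (2/407)^4 = +1.
Reached (1/407) = 1. Collecting the sign flips along the way, the symbol is +1.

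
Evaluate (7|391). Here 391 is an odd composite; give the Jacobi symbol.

Reciprocity: 7 ≡ 3 and 391 ≡ 3 (mod 4), so (7/391) = −(391/7).
Reduce top mod 7: now compute (6/7).
Pull out 2: since 7 ≡ 7 (mod 8), (2/7) = +1.
Reciprocity: 3 ≡ 3 and 7 ≡ 3 (mod 4), so (3/7) = −(7/3).
Reduce top mod 3: now compute (1/3).
Reached (1/3) = 1. Collecting the sign flips along the way, the symbol is +1.

1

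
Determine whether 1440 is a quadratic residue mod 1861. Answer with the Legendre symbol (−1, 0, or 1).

Pull out 2^5: since 1861 ≡ 5 (mod 8), (2/1861) = -1, so (2/1861)^5 = -1.
Reciprocity: 45 ≡ 1 and 1861 ≡ 1 (mod 4), so (45/1861) = +(1861/45).
Reduce top mod 45: now compute (16/45).
Pull out 2^4: since 45 ≡ 5 (mod 8), (2/45) = -1, so (2/45)^4 = +1.
Reached (1/45) = 1. Collecting the sign flips along the way, the symbol is -1.

-1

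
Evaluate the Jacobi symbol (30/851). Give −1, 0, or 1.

Pull out 2: since 851 ≡ 3 (mod 8), (2/851) = -1.
Reciprocity: 15 ≡ 3 and 851 ≡ 3 (mod 4), so (15/851) = −(851/15).
Reduce top mod 15: now compute (11/15).
Reciprocity: 11 ≡ 3 and 15 ≡ 3 (mod 4), so (11/15) = −(15/11).
Reduce top mod 11: now compute (4/11).
Pull out 2^2: since 11 ≡ 3 (mod 8), (2/11) = -1, so (2/11)^2 = +1.
Reached (1/11) = 1. Collecting the sign flips along the way, the symbol is -1.

-1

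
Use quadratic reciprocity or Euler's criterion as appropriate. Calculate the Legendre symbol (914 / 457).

0

First reduce: 914 ≡ 0 (mod 457).
Top reduces to 0: gcd > 1, so the symbol is 0.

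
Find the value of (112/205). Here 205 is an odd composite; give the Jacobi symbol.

Pull out 2^4: since 205 ≡ 5 (mod 8), (2/205) = -1, so (2/205)^4 = +1.
Reciprocity: 7 ≡ 3 and 205 ≡ 1 (mod 4), so (7/205) = +(205/7).
Reduce top mod 7: now compute (2/7).
Pull out 2: since 7 ≡ 7 (mod 8), (2/7) = +1.
Reached (1/7) = 1. Collecting the sign flips along the way, the symbol is +1.

1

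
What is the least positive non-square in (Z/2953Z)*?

(2/2953) = +1, so 2 is a residue.
(3/2953) = +1, so 3 is a residue.
(4/2953) = +1, so 4 is a residue.
(5/2953) = −1, so 5 is the smallest positive non-residue mod 2953.

5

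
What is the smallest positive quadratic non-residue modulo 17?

(2/17) = +1, so 2 is a residue.
(3/17) = −1, so 3 is the smallest positive non-residue mod 17.

3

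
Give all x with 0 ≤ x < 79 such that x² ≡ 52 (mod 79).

Since 79 ≡ 3 (mod 4), a square root of 52 is 52^((79+1)/4) = 52^20 mod 79.
Repeated squaring: 52^2≡18, 52^4≡8, 52^8≡64, 52^16≡67 (mod 79).
52^20 = 52^(16+4) ≡ 62 (mod 79).
Check: 62² = 3844 ≡ 52 (mod 79). The two roots are 17 and 62.

17, 62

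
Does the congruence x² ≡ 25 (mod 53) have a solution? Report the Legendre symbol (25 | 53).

1

Reciprocity: 25 ≡ 1 and 53 ≡ 1 (mod 4), so (25/53) = +(53/25).
Reduce top mod 25: now compute (3/25).
Reciprocity: 3 ≡ 3 and 25 ≡ 1 (mod 4), so (3/25) = +(25/3).
Reduce top mod 3: now compute (1/3).
Reached (1/3) = 1. Collecting the sign flips along the way, the symbol is +1.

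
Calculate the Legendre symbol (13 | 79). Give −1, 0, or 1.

Euler's criterion: (13/79) ≡ 13^39 (mod 79).
13^2 ≡ 11 (mod 79)
13^4 ≡ 42 (mod 79)
13^8 ≡ 26 (mod 79)
13^16 ≡ 44 (mod 79)
13^32 ≡ 40 (mod 79)
13^39 = 13^(32+4+2+1) ≡ 1 (mod 79).
Result is 1, so (13/79) = 1.

1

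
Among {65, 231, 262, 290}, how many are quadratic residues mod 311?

1

(65/311) = +1 → QR.
(231/311) = -1 → non-residue.
(262/311) = -1 → non-residue.
(290/311) = -1 → non-residue.
Total quadratic residues among the 4: 1.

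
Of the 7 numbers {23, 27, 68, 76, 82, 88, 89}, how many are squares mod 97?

3

(23/97) = -1 → non-residue.
(27/97) = +1 → QR.
(68/97) = -1 → non-residue.
(76/97) = -1 → non-residue.
(82/97) = -1 → non-residue.
(88/97) = +1 → QR.
(89/97) = +1 → QR.
Total quadratic residues among the 7: 3.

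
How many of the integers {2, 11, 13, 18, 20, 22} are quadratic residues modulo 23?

3

(2/23) = +1 → QR.
(11/23) = -1 → non-residue.
(13/23) = +1 → QR.
(18/23) = +1 → QR.
(20/23) = -1 → non-residue.
(22/23) = -1 → non-residue.
Total quadratic residues among the 6: 3.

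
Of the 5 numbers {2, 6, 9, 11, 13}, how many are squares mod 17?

(2/17) = +1 → QR.
(6/17) = -1 → non-residue.
(9/17) = +1 → QR.
(11/17) = -1 → non-residue.
(13/17) = +1 → QR.
Total quadratic residues among the 5: 3.

3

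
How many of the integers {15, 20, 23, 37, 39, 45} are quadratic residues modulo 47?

1

(15/47) = -1 → non-residue.
(20/47) = -1 → non-residue.
(23/47) = -1 → non-residue.
(37/47) = +1 → QR.
(39/47) = -1 → non-residue.
(45/47) = -1 → non-residue.
Total quadratic residues among the 6: 1.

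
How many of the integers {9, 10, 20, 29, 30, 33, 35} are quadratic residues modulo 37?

(9/37) = +1 → QR.
(10/37) = +1 → QR.
(20/37) = -1 → non-residue.
(29/37) = -1 → non-residue.
(30/37) = +1 → QR.
(33/37) = +1 → QR.
(35/37) = -1 → non-residue.
Total quadratic residues among the 7: 4.

4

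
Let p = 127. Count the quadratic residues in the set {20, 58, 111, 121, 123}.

1

(20/127) = -1 → non-residue.
(58/127) = -1 → non-residue.
(111/127) = -1 → non-residue.
(121/127) = +1 → QR.
(123/127) = -1 → non-residue.
Total quadratic residues among the 5: 1.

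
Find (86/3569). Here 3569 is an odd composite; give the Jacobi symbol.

Pull out 2: since 3569 ≡ 1 (mod 8), (2/3569) = +1.
Reciprocity: 43 ≡ 3 and 3569 ≡ 1 (mod 4), so (43/3569) = +(3569/43).
Reduce top mod 43: now compute (0/43).
Top reduces to 0: gcd > 1, so the symbol is 0.

0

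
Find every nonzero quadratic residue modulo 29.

Square k = 1,…,14 (k and 29−k give the same square):
1²=1, 2²=4, 3²=9, 4²=16, 5²=25, 6²≡7, 7²≡20, 8²≡6, 9²≡23, 10²≡13, 11²≡5, 12²≡28, 13²≡24, 14²≡22 (mod 29).
So the quadratic residues mod 29 are {1, 4, 5, 6, 7, 9, 13, 16, 20, 22, 23, 24, 25, 28}.

1,4,5,6,7,9,13,16,20,22,23,24,25,28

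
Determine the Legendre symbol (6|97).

Pull out 2: since 97 ≡ 1 (mod 8), (2/97) = +1.
Reciprocity: 3 ≡ 3 and 97 ≡ 1 (mod 4), so (3/97) = +(97/3).
Reduce top mod 3: now compute (1/3).
Reached (1/3) = 1. Collecting the sign flips along the way, the symbol is +1.

1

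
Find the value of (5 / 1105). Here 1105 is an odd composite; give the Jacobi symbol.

0

Reciprocity: 5 ≡ 1 and 1105 ≡ 1 (mod 4), so (5/1105) = +(1105/5).
Reduce top mod 5: now compute (0/5).
Top reduces to 0: gcd > 1, so the symbol is 0.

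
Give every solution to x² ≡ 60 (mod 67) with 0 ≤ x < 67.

Since 67 ≡ 3 (mod 4), a square root of 60 is 60^((67+1)/4) = 60^17 mod 67.
Repeated squaring: 60^2≡49, 60^4≡56, 60^8≡54, 60^16≡35 (mod 67).
60^17 = 60^(16+1) ≡ 23 (mod 67).
Check: 23² = 529 ≡ 60 (mod 67). The two roots are 23 and 44.

23, 44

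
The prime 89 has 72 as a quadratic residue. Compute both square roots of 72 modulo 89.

89 ≡ 1 (mod 4), so we find a root by search.
Trying successive values, 28² = 784 ≡ 72 (mod 89). The other root is 89 − 28 = 61.

28, 61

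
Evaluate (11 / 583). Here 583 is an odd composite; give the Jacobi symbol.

0

Reciprocity: 11 ≡ 3 and 583 ≡ 3 (mod 4), so (11/583) = −(583/11).
Reduce top mod 11: now compute (0/11).
Top reduces to 0: gcd > 1, so the symbol is 0.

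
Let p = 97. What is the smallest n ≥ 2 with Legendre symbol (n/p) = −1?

5

(2/97) = +1, so 2 is a residue.
(3/97) = +1, so 3 is a residue.
(4/97) = +1, so 4 is a residue.
(5/97) = −1, so 5 is the smallest positive non-residue mod 97.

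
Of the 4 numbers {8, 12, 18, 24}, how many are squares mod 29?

(8/29) = -1 → non-residue.
(12/29) = -1 → non-residue.
(18/29) = -1 → non-residue.
(24/29) = +1 → QR.
Total quadratic residues among the 4: 1.

1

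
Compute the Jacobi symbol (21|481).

Reciprocity: 21 ≡ 1 and 481 ≡ 1 (mod 4), so (21/481) = +(481/21).
Reduce top mod 21: now compute (19/21).
Reciprocity: 19 ≡ 3 and 21 ≡ 1 (mod 4), so (19/21) = +(21/19).
Reduce top mod 19: now compute (2/19).
Pull out 2: since 19 ≡ 3 (mod 8), (2/19) = -1.
Reached (1/19) = 1. Collecting the sign flips along the way, the symbol is -1.

-1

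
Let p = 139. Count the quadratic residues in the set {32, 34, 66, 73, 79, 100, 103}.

(32/139) = -1 → non-residue.
(34/139) = +1 → QR.
(66/139) = +1 → QR.
(73/139) = -1 → non-residue.
(79/139) = +1 → QR.
(100/139) = +1 → QR.
(103/139) = -1 → non-residue.
Total quadratic residues among the 7: 4.

4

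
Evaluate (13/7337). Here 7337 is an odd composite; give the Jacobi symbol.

Reciprocity: 13 ≡ 1 and 7337 ≡ 1 (mod 4), so (13/7337) = +(7337/13).
Reduce top mod 13: now compute (5/13).
Reciprocity: 5 ≡ 1 and 13 ≡ 1 (mod 4), so (5/13) = +(13/5).
Reduce top mod 5: now compute (3/5).
Reciprocity: 3 ≡ 3 and 5 ≡ 1 (mod 4), so (3/5) = +(5/3).
Reduce top mod 3: now compute (2/3).
Pull out 2: since 3 ≡ 3 (mod 8), (2/3) = -1.
Reached (1/3) = 1. Collecting the sign flips along the way, the symbol is -1.

-1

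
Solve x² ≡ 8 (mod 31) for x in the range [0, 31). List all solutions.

Since 31 ≡ 3 (mod 4), a square root of 8 is 8^((31+1)/4) = 8^8 mod 31.
Repeated squaring: 8^2≡2, 8^4≡4, 8^8≡16 (mod 31).
8^8 = 8^(8) ≡ 16 (mod 31).
Check: 16² = 256 ≡ 8 (mod 31). The two roots are 15 and 16.

15, 16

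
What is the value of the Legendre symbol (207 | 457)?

Euler's criterion: (207/457) ≡ 207^228 (mod 457).
207^2 ≡ 348 (mod 457)
207^4 ≡ 456 (mod 457)
207^8 ≡ 1 (mod 457)
207^16 ≡ 1 (mod 457)
207^32 ≡ 1 (mod 457)
207^64 ≡ 1 (mod 457)
207^128 ≡ 1 (mod 457)
207^228 = 207^(128+64+32+4) ≡ 456 (mod 457).
Result is 456 ≡ −1, so (207/457) = −1.

-1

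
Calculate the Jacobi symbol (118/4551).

1

Pull out 2: since 4551 ≡ 7 (mod 8), (2/4551) = +1.
Reciprocity: 59 ≡ 3 and 4551 ≡ 3 (mod 4), so (59/4551) = −(4551/59).
Reduce top mod 59: now compute (8/59).
Pull out 2^3: since 59 ≡ 3 (mod 8), (2/59) = -1, so (2/59)^3 = -1.
Reached (1/59) = 1. Collecting the sign flips along the way, the symbol is +1.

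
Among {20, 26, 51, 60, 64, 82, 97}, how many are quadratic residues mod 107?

1

(20/107) = -1 → non-residue.
(26/107) = -1 → non-residue.
(51/107) = -1 → non-residue.
(60/107) = -1 → non-residue.
(64/107) = +1 → QR.
(82/107) = -1 → non-residue.
(97/107) = -1 → non-residue.
Total quadratic residues among the 7: 1.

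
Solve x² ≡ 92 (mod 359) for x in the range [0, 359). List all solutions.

Since 359 ≡ 3 (mod 4), a square root of 92 is 92^((359+1)/4) = 92^90 mod 359.
Repeated squaring: 92^2≡207, 92^4≡128, 92^8≡229, 92^16≡27, 92^32≡11, 92^64≡121 (mod 359).
92^90 = 92^(64+16+8+2) ≡ 181 (mod 359).
Check: 181² = 32761 ≡ 92 (mod 359). The two roots are 178 and 181.

178, 181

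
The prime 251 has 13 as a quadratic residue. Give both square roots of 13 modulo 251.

55, 196

Since 251 ≡ 3 (mod 4), a square root of 13 is 13^((251+1)/4) = 13^63 mod 251.
Repeated squaring: 13^2≡169, 13^4≡198, 13^8≡48, 13^16≡45, 13^32≡17 (mod 251).
13^63 = 13^(32+16+8+4+2+1) ≡ 196 (mod 251).
Check: 196² = 38416 ≡ 13 (mod 251). The two roots are 55 and 196.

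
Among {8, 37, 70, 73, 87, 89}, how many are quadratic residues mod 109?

(8/109) = -1 → non-residue.
(37/109) = -1 → non-residue.
(70/109) = -1 → non-residue.
(73/109) = +1 → QR.
(87/109) = +1 → QR.
(89/109) = +1 → QR.
Total quadratic residues among the 6: 3.

3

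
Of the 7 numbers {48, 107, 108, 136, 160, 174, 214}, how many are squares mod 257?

1

(48/257) = -1 → non-residue.
(107/257) = -1 → non-residue.
(108/257) = -1 → non-residue.
(136/257) = +1 → QR.
(160/257) = -1 → non-residue.
(174/257) = -1 → non-residue.
(214/257) = -1 → non-residue.
Total quadratic residues among the 7: 1.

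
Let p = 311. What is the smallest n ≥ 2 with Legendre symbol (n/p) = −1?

(2/311) = +1, so 2 is a residue.
(3/311) = +1, so 3 is a residue.
(4/311) = +1, so 4 is a residue.
(5/311) = +1, so 5 is a residue.
(6/311) = +1, so 6 is a residue.
(7/311) = +1, so 7 is a residue.
(8/311) = +1, so 8 is a residue.
(9/311) = +1, so 9 is a residue.
(10/311) = +1, so 10 is a residue.
(11/311) = −1, so 11 is the smallest positive non-residue mod 311.

11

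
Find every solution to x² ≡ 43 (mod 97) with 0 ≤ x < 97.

25, 72

97 ≡ 1 (mod 4), so we find a root by search.
Trying successive values, 25² = 625 ≡ 43 (mod 97). The other root is 97 − 25 = 72.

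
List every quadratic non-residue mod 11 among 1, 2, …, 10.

Square k = 1,…,5 (k and 11−k give the same square):
1²=1, 2²=4, 3²=9, 4²≡5, 5²≡3 (mod 11).
The residues are {1, 3, 4, 5, 9}; the non-residues are the remaining 5 nonzero classes.

2 6 7 8 10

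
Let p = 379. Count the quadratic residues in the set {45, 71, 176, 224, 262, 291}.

3

(45/379) = +1 → QR.
(71/379) = -1 → non-residue.
(176/379) = -1 → non-residue.
(224/379) = +1 → QR.
(262/379) = +1 → QR.
(291/379) = -1 → non-residue.
Total quadratic residues among the 6: 3.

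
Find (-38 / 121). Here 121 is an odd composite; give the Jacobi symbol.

1

First reduce: -38 ≡ 83 (mod 121).
Reciprocity: 83 ≡ 3 and 121 ≡ 1 (mod 4), so (83/121) = +(121/83).
Reduce top mod 83: now compute (38/83).
Pull out 2: since 83 ≡ 3 (mod 8), (2/83) = -1.
Reciprocity: 19 ≡ 3 and 83 ≡ 3 (mod 4), so (19/83) = −(83/19).
Reduce top mod 19: now compute (7/19).
Reciprocity: 7 ≡ 3 and 19 ≡ 3 (mod 4), so (7/19) = −(19/7).
Reduce top mod 7: now compute (5/7).
Reciprocity: 5 ≡ 1 and 7 ≡ 3 (mod 4), so (5/7) = +(7/5).
Reduce top mod 5: now compute (2/5).
Pull out 2: since 5 ≡ 5 (mod 8), (2/5) = -1.
Reached (1/5) = 1. Collecting the sign flips along the way, the symbol is +1.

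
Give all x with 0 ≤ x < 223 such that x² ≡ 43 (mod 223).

97, 126

Since 223 ≡ 3 (mod 4), a square root of 43 is 43^((223+1)/4) = 43^56 mod 223.
Repeated squaring: 43^2≡65, 43^4≡211, 43^8≡144, 43^16≡220, 43^32≡9 (mod 223).
43^56 = 43^(32+16+8) ≡ 126 (mod 223).
Check: 126² = 15876 ≡ 43 (mod 223). The two roots are 97 and 126.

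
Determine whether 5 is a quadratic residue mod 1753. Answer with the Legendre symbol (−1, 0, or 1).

-1

Reciprocity: 5 ≡ 1 and 1753 ≡ 1 (mod 4), so (5/1753) = +(1753/5).
Reduce top mod 5: now compute (3/5).
Reciprocity: 3 ≡ 3 and 5 ≡ 1 (mod 4), so (3/5) = +(5/3).
Reduce top mod 3: now compute (2/3).
Pull out 2: since 3 ≡ 3 (mod 8), (2/3) = -1.
Reached (1/3) = 1. Collecting the sign flips along the way, the symbol is -1.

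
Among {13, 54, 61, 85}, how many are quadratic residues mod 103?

(13/103) = +1 → QR.
(54/103) = -1 → non-residue.
(61/103) = +1 → QR.
(85/103) = -1 → non-residue.
Total quadratic residues among the 4: 2.

2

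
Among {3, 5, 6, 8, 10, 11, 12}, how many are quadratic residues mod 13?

3

(3/13) = +1 → QR.
(5/13) = -1 → non-residue.
(6/13) = -1 → non-residue.
(8/13) = -1 → non-residue.
(10/13) = +1 → QR.
(11/13) = -1 → non-residue.
(12/13) = +1 → QR.
Total quadratic residues among the 7: 3.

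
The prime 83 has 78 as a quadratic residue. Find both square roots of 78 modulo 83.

24, 59

Since 83 ≡ 3 (mod 4), a square root of 78 is 78^((83+1)/4) = 78^21 mod 83.
Repeated squaring: 78^2≡25, 78^4≡44, 78^8≡27, 78^16≡65 (mod 83).
78^21 = 78^(16+4+1) ≡ 59 (mod 83).
Check: 59² = 3481 ≡ 78 (mod 83). The two roots are 24 and 59.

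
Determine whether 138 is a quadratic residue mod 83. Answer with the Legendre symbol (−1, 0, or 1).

-1

Euler's criterion: (138/83) ≡ 55^41 (mod 83).
55^2 ≡ 37 (mod 83)
55^4 ≡ 41 (mod 83)
55^8 ≡ 21 (mod 83)
55^16 ≡ 26 (mod 83)
55^32 ≡ 12 (mod 83)
55^41 = 55^(32+8+1) ≡ 82 (mod 83).
Result is 82 ≡ −1, so (138/83) = −1.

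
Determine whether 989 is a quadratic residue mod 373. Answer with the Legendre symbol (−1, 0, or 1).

1

First reduce: 989 ≡ 243 (mod 373).
Reciprocity: 243 ≡ 3 and 373 ≡ 1 (mod 4), so (243/373) = +(373/243).
Reduce top mod 243: now compute (130/243).
Pull out 2: since 243 ≡ 3 (mod 8), (2/243) = -1.
Reciprocity: 65 ≡ 1 and 243 ≡ 3 (mod 4), so (65/243) = +(243/65).
Reduce top mod 65: now compute (48/65).
Pull out 2^4: since 65 ≡ 1 (mod 8), (2/65) = +1, so (2/65)^4 = +1.
Reciprocity: 3 ≡ 3 and 65 ≡ 1 (mod 4), so (3/65) = +(65/3).
Reduce top mod 3: now compute (2/3).
Pull out 2: since 3 ≡ 3 (mod 8), (2/3) = -1.
Reached (1/3) = 1. Collecting the sign flips along the way, the symbol is +1.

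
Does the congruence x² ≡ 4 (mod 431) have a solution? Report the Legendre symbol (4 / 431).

Pull out 2^2: since 431 ≡ 7 (mod 8), (2/431) = +1, so (2/431)^2 = +1.
Reached (1/431) = 1. Collecting the sign flips along the way, the symbol is +1.

1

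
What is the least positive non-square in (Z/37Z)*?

(2/37) = −1, so 2 is the smallest positive non-residue mod 37.

2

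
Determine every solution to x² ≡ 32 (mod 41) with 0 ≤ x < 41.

41 ≡ 1 (mod 4), so we find a root by search.
Trying successive values, 14² = 196 ≡ 32 (mod 41). The other root is 41 − 14 = 27.

14, 27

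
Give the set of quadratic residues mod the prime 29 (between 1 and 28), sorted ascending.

1 4 5 6 7 9 13 16 20 22 23 24 25 28

Square k = 1,…,14 (k and 29−k give the same square):
1²=1, 2²=4, 3²=9, 4²=16, 5²=25, 6²≡7, 7²≡20, 8²≡6, 9²≡23, 10²≡13, 11²≡5, 12²≡28, 13²≡24, 14²≡22 (mod 29).
So the quadratic residues mod 29 are {1, 4, 5, 6, 7, 9, 13, 16, 20, 22, 23, 24, 25, 28}.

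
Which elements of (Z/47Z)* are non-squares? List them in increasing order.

Square k = 1,…,23 (k and 47−k give the same square):
1²=1, 2²=4, 3²=9, 4²=16, 5²=25, 6²=36, 7²≡2, 8²≡17, 9²≡34, 10²≡6, 11²≡27, 12²≡3, 13²≡28, 14²≡8, 15²≡37, 16²≡21, 17²≡7, 18²≡42, 19²≡32, 20²≡24, 21²≡18, 22²≡14, 23²≡12 (mod 47).
The residues are {1, 2, 3, 4, 6, 7, 8, 9, 12, 14, 16, 17, 18, 21, 24, 25, 27, 28, 32, 34, 36, 37, 42}; the non-residues are the remaining 23 nonzero classes.

5,10,11,13,15,19,20,22,23,26,29,30,31,33,35,38,39,40,41,43,44,45,46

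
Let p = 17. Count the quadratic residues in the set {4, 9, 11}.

2

(4/17) = +1 → QR.
(9/17) = +1 → QR.
(11/17) = -1 → non-residue.
Total quadratic residues among the 3: 2.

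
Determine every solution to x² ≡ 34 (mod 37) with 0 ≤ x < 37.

16, 21

37 ≡ 1 (mod 4), so we find a root by search.
Trying successive values, 16² = 256 ≡ 34 (mod 37). The other root is 37 − 16 = 21.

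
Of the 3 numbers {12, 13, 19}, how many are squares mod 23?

(12/23) = +1 → QR.
(13/23) = +1 → QR.
(19/23) = -1 → non-residue.
Total quadratic residues among the 3: 2.

2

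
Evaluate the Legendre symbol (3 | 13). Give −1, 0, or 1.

1

Euler's criterion: (3/13) ≡ 3^6 (mod 13).
3^2 ≡ 9 (mod 13)
3^4 ≡ 3 (mod 13)
3^6 = 3^(4+2) ≡ 1 (mod 13).
Result is 1, so (3/13) = 1.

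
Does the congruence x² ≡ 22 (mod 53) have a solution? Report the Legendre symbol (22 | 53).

-1

Pull out 2: since 53 ≡ 5 (mod 8), (2/53) = -1.
Reciprocity: 11 ≡ 3 and 53 ≡ 1 (mod 4), so (11/53) = +(53/11).
Reduce top mod 11: now compute (9/11).
Reciprocity: 9 ≡ 1 and 11 ≡ 3 (mod 4), so (9/11) = +(11/9).
Reduce top mod 9: now compute (2/9).
Pull out 2: since 9 ≡ 1 (mod 8), (2/9) = +1.
Reached (1/9) = 1. Collecting the sign flips along the way, the symbol is -1.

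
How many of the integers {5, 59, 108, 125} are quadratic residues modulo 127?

(5/127) = -1 → non-residue.
(59/127) = -1 → non-residue.
(108/127) = -1 → non-residue.
(125/127) = -1 → non-residue.
Total quadratic residues among the 4: 0.

0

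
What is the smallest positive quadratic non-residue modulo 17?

3

(2/17) = +1, so 2 is a residue.
(3/17) = −1, so 3 is the smallest positive non-residue mod 17.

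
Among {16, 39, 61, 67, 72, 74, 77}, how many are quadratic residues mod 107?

3

(16/107) = +1 → QR.
(39/107) = +1 → QR.
(61/107) = +1 → QR.
(67/107) = -1 → non-residue.
(72/107) = -1 → non-residue.
(74/107) = -1 → non-residue.
(77/107) = -1 → non-residue.
Total quadratic residues among the 7: 3.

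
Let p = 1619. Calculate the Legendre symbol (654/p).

Pull out 2: since 1619 ≡ 3 (mod 8), (2/1619) = -1.
Reciprocity: 327 ≡ 3 and 1619 ≡ 3 (mod 4), so (327/1619) = −(1619/327).
Reduce top mod 327: now compute (311/327).
Reciprocity: 311 ≡ 3 and 327 ≡ 3 (mod 4), so (311/327) = −(327/311).
Reduce top mod 311: now compute (16/311).
Pull out 2^4: since 311 ≡ 7 (mod 8), (2/311) = +1, so (2/311)^4 = +1.
Reached (1/311) = 1. Collecting the sign flips along the way, the symbol is -1.

-1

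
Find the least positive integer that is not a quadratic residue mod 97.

5

(2/97) = +1, so 2 is a residue.
(3/97) = +1, so 3 is a residue.
(4/97) = +1, so 4 is a residue.
(5/97) = −1, so 5 is the smallest positive non-residue mod 97.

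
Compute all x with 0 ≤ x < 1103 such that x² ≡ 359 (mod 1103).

Since 1103 ≡ 3 (mod 4), a square root of 359 is 359^((1103+1)/4) = 359^276 mod 1103.
Repeated squaring: 359^2≡933, 359^4≡222, 359^8≡752, 359^16≡768, 359^32≡822, 359^64≡648, 359^128≡764, 359^256≡209 (mod 1103).
359^276 = 359^(256+16+4) ≡ 146 (mod 1103).
Check: 146² = 21316 ≡ 359 (mod 1103). The two roots are 146 and 957.

146, 957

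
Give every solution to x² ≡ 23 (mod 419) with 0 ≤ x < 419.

182, 237

Since 419 ≡ 3 (mod 4), a square root of 23 is 23^((419+1)/4) = 23^105 mod 419.
Repeated squaring: 23^2≡110, 23^4≡368, 23^8≡87, 23^16≡27, 23^32≡310, 23^64≡149 (mod 419).
23^105 = 23^(64+32+8+1) ≡ 237 (mod 419).
Check: 237² = 56169 ≡ 23 (mod 419). The two roots are 182 and 237.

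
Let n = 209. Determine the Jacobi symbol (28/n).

-1

Pull out 2^2: since 209 ≡ 1 (mod 8), (2/209) = +1, so (2/209)^2 = +1.
Reciprocity: 7 ≡ 3 and 209 ≡ 1 (mod 4), so (7/209) = +(209/7).
Reduce top mod 7: now compute (6/7).
Pull out 2: since 7 ≡ 7 (mod 8), (2/7) = +1.
Reciprocity: 3 ≡ 3 and 7 ≡ 3 (mod 4), so (3/7) = −(7/3).
Reduce top mod 3: now compute (1/3).
Reached (1/3) = 1. Collecting the sign flips along the way, the symbol is -1.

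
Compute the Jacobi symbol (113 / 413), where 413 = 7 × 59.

Reciprocity: 113 ≡ 1 and 413 ≡ 1 (mod 4), so (113/413) = +(413/113).
Reduce top mod 113: now compute (74/113).
Pull out 2: since 113 ≡ 1 (mod 8), (2/113) = +1.
Reciprocity: 37 ≡ 1 and 113 ≡ 1 (mod 4), so (37/113) = +(113/37).
Reduce top mod 37: now compute (2/37).
Pull out 2: since 37 ≡ 5 (mod 8), (2/37) = -1.
Reached (1/37) = 1. Collecting the sign flips along the way, the symbol is -1.

-1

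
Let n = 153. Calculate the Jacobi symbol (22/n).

-1

Pull out 2: since 153 ≡ 1 (mod 8), (2/153) = +1.
Reciprocity: 11 ≡ 3 and 153 ≡ 1 (mod 4), so (11/153) = +(153/11).
Reduce top mod 11: now compute (10/11).
Pull out 2: since 11 ≡ 3 (mod 8), (2/11) = -1.
Reciprocity: 5 ≡ 1 and 11 ≡ 3 (mod 4), so (5/11) = +(11/5).
Reduce top mod 5: now compute (1/5).
Reached (1/5) = 1. Collecting the sign flips along the way, the symbol is -1.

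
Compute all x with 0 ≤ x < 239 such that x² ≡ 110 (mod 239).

50, 189

Since 239 ≡ 3 (mod 4), a square root of 110 is 110^((239+1)/4) = 110^60 mod 239.
Repeated squaring: 110^2≡150, 110^4≡34, 110^8≡200, 110^16≡87, 110^32≡160 (mod 239).
110^60 = 110^(32+16+8+4) ≡ 50 (mod 239).
Check: 50² = 2500 ≡ 110 (mod 239). The two roots are 50 and 189.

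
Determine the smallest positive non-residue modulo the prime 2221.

2

(2/2221) = −1, so 2 is the smallest positive non-residue mod 2221.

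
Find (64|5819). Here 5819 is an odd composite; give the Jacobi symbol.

1

Pull out 2^6: since 5819 ≡ 3 (mod 8), (2/5819) = -1, so (2/5819)^6 = +1.
Reached (1/5819) = 1. Collecting the sign flips along the way, the symbol is +1.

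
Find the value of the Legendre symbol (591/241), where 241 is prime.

Euler's criterion: (591/241) ≡ 109^120 (mod 241).
109^2 ≡ 72 (mod 241)
109^4 ≡ 123 (mod 241)
109^8 ≡ 187 (mod 241)
109^16 ≡ 24 (mod 241)
109^32 ≡ 94 (mod 241)
109^64 ≡ 160 (mod 241)
109^120 = 109^(64+32+16+8) ≡ 240 (mod 241).
Result is 240 ≡ −1, so (591/241) = −1.

-1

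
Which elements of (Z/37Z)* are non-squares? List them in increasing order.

Square k = 1,…,18 (k and 37−k give the same square):
1²=1, 2²=4, 3²=9, 4²=16, 5²=25, 6²=36, 7²≡12, 8²≡27, 9²≡7, 10²≡26, 11²≡10, 12²≡33, 13²≡21, 14²≡11, 15²≡3, 16²≡34, 17²≡30, 18²≡28 (mod 37).
The residues are {1, 3, 4, 7, 9, 10, 11, 12, 16, 21, 25, 26, 27, 28, 30, 33, 34, 36}; the non-residues are the remaining 18 nonzero classes.

2, 5, 6, 8, 13, 14, 15, 17, 18, 19, 20, 22, 23, 24, 29, 31, 32, 35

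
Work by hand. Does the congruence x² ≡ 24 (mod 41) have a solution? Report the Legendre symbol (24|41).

Euler's criterion: (24/41) ≡ 24^20 (mod 41).
24^2 ≡ 2 (mod 41)
24^4 ≡ 4 (mod 41)
24^8 ≡ 16 (mod 41)
24^16 ≡ 10 (mod 41)
24^20 = 24^(16+4) ≡ 40 (mod 41).
Result is 40 ≡ −1, so (24/41) = −1.

-1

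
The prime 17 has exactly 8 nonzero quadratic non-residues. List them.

Square k = 1,…,8 (k and 17−k give the same square):
1²=1, 2²=4, 3²=9, 4²=16, 5²≡8, 6²≡2, 7²≡15, 8²≡13 (mod 17).
The residues are {1, 2, 4, 8, 9, 13, 15, 16}; the non-residues are the remaining 8 nonzero classes.

3, 5, 6, 7, 10, 11, 12, 14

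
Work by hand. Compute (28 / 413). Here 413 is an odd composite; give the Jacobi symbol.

0

Pull out 2^2: since 413 ≡ 5 (mod 8), (2/413) = -1, so (2/413)^2 = +1.
Reciprocity: 7 ≡ 3 and 413 ≡ 1 (mod 4), so (7/413) = +(413/7).
Reduce top mod 7: now compute (0/7).
Top reduces to 0: gcd > 1, so the symbol is 0.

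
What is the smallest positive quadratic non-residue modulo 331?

2

(2/331) = −1, so 2 is the smallest positive non-residue mod 331.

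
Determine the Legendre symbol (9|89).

Euler's criterion: (9/89) ≡ 9^44 (mod 89).
9^2 ≡ 81 (mod 89)
9^4 ≡ 64 (mod 89)
9^8 ≡ 2 (mod 89)
9^16 ≡ 4 (mod 89)
9^32 ≡ 16 (mod 89)
9^44 = 9^(32+8+4) ≡ 1 (mod 89).
Result is 1, so (9/89) = 1.

1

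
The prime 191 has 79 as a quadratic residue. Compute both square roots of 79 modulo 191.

Since 191 ≡ 3 (mod 4), a square root of 79 is 79^((191+1)/4) = 79^48 mod 191.
Repeated squaring: 79^2≡129, 79^4≡24, 79^8≡3, 79^16≡9, 79^32≡81 (mod 191).
79^48 = 79^(32+16) ≡ 156 (mod 191).
Check: 156² = 24336 ≡ 79 (mod 191). The two roots are 35 and 156.

35, 156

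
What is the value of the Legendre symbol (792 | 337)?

-1

First reduce: 792 ≡ 118 (mod 337).
Pull out 2: since 337 ≡ 1 (mod 8), (2/337) = +1.
Reciprocity: 59 ≡ 3 and 337 ≡ 1 (mod 4), so (59/337) = +(337/59).
Reduce top mod 59: now compute (42/59).
Pull out 2: since 59 ≡ 3 (mod 8), (2/59) = -1.
Reciprocity: 21 ≡ 1 and 59 ≡ 3 (mod 4), so (21/59) = +(59/21).
Reduce top mod 21: now compute (17/21).
Reciprocity: 17 ≡ 1 and 21 ≡ 1 (mod 4), so (17/21) = +(21/17).
Reduce top mod 17: now compute (4/17).
Pull out 2^2: since 17 ≡ 1 (mod 8), (2/17) = +1, so (2/17)^2 = +1.
Reached (1/17) = 1. Collecting the sign flips along the way, the symbol is -1.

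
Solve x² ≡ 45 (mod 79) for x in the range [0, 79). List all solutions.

Since 79 ≡ 3 (mod 4), a square root of 45 is 45^((79+1)/4) = 45^20 mod 79.
Repeated squaring: 45^2≡50, 45^4≡51, 45^8≡73, 45^16≡36 (mod 79).
45^20 = 45^(16+4) ≡ 19 (mod 79).
Check: 19² = 361 ≡ 45 (mod 79). The two roots are 19 and 60.

19, 60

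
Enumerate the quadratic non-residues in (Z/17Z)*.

3, 5, 6, 7, 10, 11, 12, 14

Square k = 1,…,8 (k and 17−k give the same square):
1²=1, 2²=4, 3²=9, 4²=16, 5²≡8, 6²≡2, 7²≡15, 8²≡13 (mod 17).
The residues are {1, 2, 4, 8, 9, 13, 15, 16}; the non-residues are the remaining 8 nonzero classes.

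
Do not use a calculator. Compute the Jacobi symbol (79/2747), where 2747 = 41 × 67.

Reciprocity: 79 ≡ 3 and 2747 ≡ 3 (mod 4), so (79/2747) = −(2747/79).
Reduce top mod 79: now compute (61/79).
Reciprocity: 61 ≡ 1 and 79 ≡ 3 (mod 4), so (61/79) = +(79/61).
Reduce top mod 61: now compute (18/61).
Pull out 2: since 61 ≡ 5 (mod 8), (2/61) = -1.
Reciprocity: 9 ≡ 1 and 61 ≡ 1 (mod 4), so (9/61) = +(61/9).
Reduce top mod 9: now compute (7/9).
Reciprocity: 7 ≡ 3 and 9 ≡ 1 (mod 4), so (7/9) = +(9/7).
Reduce top mod 7: now compute (2/7).
Pull out 2: since 7 ≡ 7 (mod 8), (2/7) = +1.
Reached (1/7) = 1. Collecting the sign flips along the way, the symbol is +1.

1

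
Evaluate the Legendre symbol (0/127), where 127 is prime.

Top reduces to 0: gcd > 1, so the symbol is 0.

0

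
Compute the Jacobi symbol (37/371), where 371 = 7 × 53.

1

Reciprocity: 37 ≡ 1 and 371 ≡ 3 (mod 4), so (37/371) = +(371/37).
Reduce top mod 37: now compute (1/37).
Reached (1/37) = 1. Collecting the sign flips along the way, the symbol is +1.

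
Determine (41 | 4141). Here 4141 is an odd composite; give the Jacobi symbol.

0

Reciprocity: 41 ≡ 1 and 4141 ≡ 1 (mod 4), so (41/4141) = +(4141/41).
Reduce top mod 41: now compute (0/41).
Top reduces to 0: gcd > 1, so the symbol is 0.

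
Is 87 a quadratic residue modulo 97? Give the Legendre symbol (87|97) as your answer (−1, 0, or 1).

Euler's criterion: (87/97) ≡ 87^48 (mod 97).
87^2 ≡ 3 (mod 97)
87^4 ≡ 9 (mod 97)
87^8 ≡ 81 (mod 97)
87^16 ≡ 62 (mod 97)
87^32 ≡ 61 (mod 97)
87^48 = 87^(32+16) ≡ 96 (mod 97).
Result is 96 ≡ −1, so (87/97) = −1.

-1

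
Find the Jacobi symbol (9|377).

1

Reciprocity: 9 ≡ 1 and 377 ≡ 1 (mod 4), so (9/377) = +(377/9).
Reduce top mod 9: now compute (8/9).
Pull out 2^3: since 9 ≡ 1 (mod 8), (2/9) = +1, so (2/9)^3 = +1.
Reached (1/9) = 1. Collecting the sign flips along the way, the symbol is +1.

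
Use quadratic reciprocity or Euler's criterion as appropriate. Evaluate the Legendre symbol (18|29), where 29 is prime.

Euler's criterion: (18/29) ≡ 18^14 (mod 29).
18^2 ≡ 5 (mod 29)
18^4 ≡ 25 (mod 29)
18^8 ≡ 16 (mod 29)
18^14 = 18^(8+4+2) ≡ 28 (mod 29).
Result is 28 ≡ −1, so (18/29) = −1.

-1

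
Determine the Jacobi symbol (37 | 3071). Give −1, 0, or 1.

Reciprocity: 37 ≡ 1 and 3071 ≡ 3 (mod 4), so (37/3071) = +(3071/37).
Reduce top mod 37: now compute (0/37).
Top reduces to 0: gcd > 1, so the symbol is 0.

0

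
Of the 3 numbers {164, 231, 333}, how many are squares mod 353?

2

(164/353) = +1 → QR.
(231/353) = +1 → QR.
(333/353) = -1 → non-residue.
Total quadratic residues among the 3: 2.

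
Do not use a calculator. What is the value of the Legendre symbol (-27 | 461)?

-1

Euler's criterion: (-27/461) ≡ 434^230 (mod 461).
434^2 ≡ 268 (mod 461)
434^4 ≡ 369 (mod 461)
434^8 ≡ 166 (mod 461)
434^16 ≡ 357 (mod 461)
434^32 ≡ 213 (mod 461)
434^64 ≡ 191 (mod 461)
434^128 ≡ 62 (mod 461)
434^230 = 434^(128+64+32+4+2) ≡ 460 (mod 461).
Result is 460 ≡ −1, so (-27/461) = −1.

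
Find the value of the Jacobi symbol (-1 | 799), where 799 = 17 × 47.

-1

First reduce: -1 ≡ 798 (mod 799).
Pull out 2: since 799 ≡ 7 (mod 8), (2/799) = +1.
Reciprocity: 399 ≡ 3 and 799 ≡ 3 (mod 4), so (399/799) = −(799/399).
Reduce top mod 399: now compute (1/399).
Reached (1/399) = 1. Collecting the sign flips along the way, the symbol is -1.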